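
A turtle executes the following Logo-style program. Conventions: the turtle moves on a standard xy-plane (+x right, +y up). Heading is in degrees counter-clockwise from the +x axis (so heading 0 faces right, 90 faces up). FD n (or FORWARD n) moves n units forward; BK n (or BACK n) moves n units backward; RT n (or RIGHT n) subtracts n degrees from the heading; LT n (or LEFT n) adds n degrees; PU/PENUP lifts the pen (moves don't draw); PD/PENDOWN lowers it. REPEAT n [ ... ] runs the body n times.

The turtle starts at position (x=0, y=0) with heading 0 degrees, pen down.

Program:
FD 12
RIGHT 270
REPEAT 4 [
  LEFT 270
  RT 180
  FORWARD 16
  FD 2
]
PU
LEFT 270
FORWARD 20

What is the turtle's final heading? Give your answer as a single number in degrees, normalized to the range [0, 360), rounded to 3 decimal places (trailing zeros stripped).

Executing turtle program step by step:
Start: pos=(0,0), heading=0, pen down
FD 12: (0,0) -> (12,0) [heading=0, draw]
RT 270: heading 0 -> 90
REPEAT 4 [
  -- iteration 1/4 --
  LT 270: heading 90 -> 0
  RT 180: heading 0 -> 180
  FD 16: (12,0) -> (-4,0) [heading=180, draw]
  FD 2: (-4,0) -> (-6,0) [heading=180, draw]
  -- iteration 2/4 --
  LT 270: heading 180 -> 90
  RT 180: heading 90 -> 270
  FD 16: (-6,0) -> (-6,-16) [heading=270, draw]
  FD 2: (-6,-16) -> (-6,-18) [heading=270, draw]
  -- iteration 3/4 --
  LT 270: heading 270 -> 180
  RT 180: heading 180 -> 0
  FD 16: (-6,-18) -> (10,-18) [heading=0, draw]
  FD 2: (10,-18) -> (12,-18) [heading=0, draw]
  -- iteration 4/4 --
  LT 270: heading 0 -> 270
  RT 180: heading 270 -> 90
  FD 16: (12,-18) -> (12,-2) [heading=90, draw]
  FD 2: (12,-2) -> (12,0) [heading=90, draw]
]
PU: pen up
LT 270: heading 90 -> 0
FD 20: (12,0) -> (32,0) [heading=0, move]
Final: pos=(32,0), heading=0, 9 segment(s) drawn

Answer: 0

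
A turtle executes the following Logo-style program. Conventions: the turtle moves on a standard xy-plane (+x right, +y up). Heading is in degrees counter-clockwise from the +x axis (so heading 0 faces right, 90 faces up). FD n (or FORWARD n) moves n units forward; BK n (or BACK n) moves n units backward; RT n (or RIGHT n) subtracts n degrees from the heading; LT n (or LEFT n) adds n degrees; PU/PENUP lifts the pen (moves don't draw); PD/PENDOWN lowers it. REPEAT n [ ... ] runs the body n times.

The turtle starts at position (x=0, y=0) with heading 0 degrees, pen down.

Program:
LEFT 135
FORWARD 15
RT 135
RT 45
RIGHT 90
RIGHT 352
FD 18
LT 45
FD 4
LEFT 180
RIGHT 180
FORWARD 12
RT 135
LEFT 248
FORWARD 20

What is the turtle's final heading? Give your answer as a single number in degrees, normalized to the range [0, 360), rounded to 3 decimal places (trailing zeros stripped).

Executing turtle program step by step:
Start: pos=(0,0), heading=0, pen down
LT 135: heading 0 -> 135
FD 15: (0,0) -> (-10.607,10.607) [heading=135, draw]
RT 135: heading 135 -> 0
RT 45: heading 0 -> 315
RT 90: heading 315 -> 225
RT 352: heading 225 -> 233
FD 18: (-10.607,10.607) -> (-21.439,-3.769) [heading=233, draw]
LT 45: heading 233 -> 278
FD 4: (-21.439,-3.769) -> (-20.883,-7.73) [heading=278, draw]
LT 180: heading 278 -> 98
RT 180: heading 98 -> 278
FD 12: (-20.883,-7.73) -> (-19.213,-19.613) [heading=278, draw]
RT 135: heading 278 -> 143
LT 248: heading 143 -> 31
FD 20: (-19.213,-19.613) -> (-2.069,-9.312) [heading=31, draw]
Final: pos=(-2.069,-9.312), heading=31, 5 segment(s) drawn

Answer: 31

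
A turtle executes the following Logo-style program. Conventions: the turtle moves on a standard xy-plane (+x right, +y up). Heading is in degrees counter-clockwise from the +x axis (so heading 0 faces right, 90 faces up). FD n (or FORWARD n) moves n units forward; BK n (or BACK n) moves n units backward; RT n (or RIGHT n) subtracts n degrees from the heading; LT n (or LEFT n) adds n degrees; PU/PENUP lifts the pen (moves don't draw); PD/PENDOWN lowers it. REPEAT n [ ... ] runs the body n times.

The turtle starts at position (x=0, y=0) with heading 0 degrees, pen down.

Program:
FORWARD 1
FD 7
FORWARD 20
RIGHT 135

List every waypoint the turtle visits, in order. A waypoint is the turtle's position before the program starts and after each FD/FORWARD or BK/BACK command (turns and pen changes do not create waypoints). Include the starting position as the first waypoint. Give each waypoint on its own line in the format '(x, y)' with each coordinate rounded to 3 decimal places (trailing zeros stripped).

Answer: (0, 0)
(1, 0)
(8, 0)
(28, 0)

Derivation:
Executing turtle program step by step:
Start: pos=(0,0), heading=0, pen down
FD 1: (0,0) -> (1,0) [heading=0, draw]
FD 7: (1,0) -> (8,0) [heading=0, draw]
FD 20: (8,0) -> (28,0) [heading=0, draw]
RT 135: heading 0 -> 225
Final: pos=(28,0), heading=225, 3 segment(s) drawn
Waypoints (4 total):
(0, 0)
(1, 0)
(8, 0)
(28, 0)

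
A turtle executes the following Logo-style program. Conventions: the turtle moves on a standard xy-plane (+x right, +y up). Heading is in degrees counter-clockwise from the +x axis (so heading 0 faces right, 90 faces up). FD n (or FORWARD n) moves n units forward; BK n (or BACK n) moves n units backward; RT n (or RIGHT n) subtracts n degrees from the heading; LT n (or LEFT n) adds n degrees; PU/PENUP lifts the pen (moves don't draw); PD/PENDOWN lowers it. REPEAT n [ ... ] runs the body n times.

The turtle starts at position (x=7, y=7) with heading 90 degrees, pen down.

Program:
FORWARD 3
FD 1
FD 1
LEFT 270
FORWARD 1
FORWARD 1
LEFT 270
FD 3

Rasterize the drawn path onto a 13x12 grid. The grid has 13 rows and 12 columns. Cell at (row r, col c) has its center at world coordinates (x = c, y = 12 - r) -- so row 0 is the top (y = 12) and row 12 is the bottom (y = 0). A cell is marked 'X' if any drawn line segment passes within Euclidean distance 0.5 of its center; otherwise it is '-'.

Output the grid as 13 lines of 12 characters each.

Answer: -------XXX--
-------X-X--
-------X-X--
-------X-X--
-------X----
-------X----
------------
------------
------------
------------
------------
------------
------------

Derivation:
Segment 0: (7,7) -> (7,10)
Segment 1: (7,10) -> (7,11)
Segment 2: (7,11) -> (7,12)
Segment 3: (7,12) -> (8,12)
Segment 4: (8,12) -> (9,12)
Segment 5: (9,12) -> (9,9)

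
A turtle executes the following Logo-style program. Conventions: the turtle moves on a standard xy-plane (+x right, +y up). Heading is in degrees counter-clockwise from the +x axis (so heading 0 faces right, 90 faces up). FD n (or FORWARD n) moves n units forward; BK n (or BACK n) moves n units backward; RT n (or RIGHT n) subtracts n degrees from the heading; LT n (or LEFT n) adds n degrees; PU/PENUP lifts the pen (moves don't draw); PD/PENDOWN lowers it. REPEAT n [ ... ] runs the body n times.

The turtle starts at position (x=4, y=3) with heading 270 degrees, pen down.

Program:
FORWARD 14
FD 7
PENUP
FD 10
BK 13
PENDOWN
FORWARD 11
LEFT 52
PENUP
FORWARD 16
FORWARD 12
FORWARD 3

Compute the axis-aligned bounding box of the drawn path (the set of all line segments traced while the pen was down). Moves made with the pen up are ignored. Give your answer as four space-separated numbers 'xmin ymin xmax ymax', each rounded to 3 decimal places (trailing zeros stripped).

Answer: 4 -26 4 3

Derivation:
Executing turtle program step by step:
Start: pos=(4,3), heading=270, pen down
FD 14: (4,3) -> (4,-11) [heading=270, draw]
FD 7: (4,-11) -> (4,-18) [heading=270, draw]
PU: pen up
FD 10: (4,-18) -> (4,-28) [heading=270, move]
BK 13: (4,-28) -> (4,-15) [heading=270, move]
PD: pen down
FD 11: (4,-15) -> (4,-26) [heading=270, draw]
LT 52: heading 270 -> 322
PU: pen up
FD 16: (4,-26) -> (16.608,-35.851) [heading=322, move]
FD 12: (16.608,-35.851) -> (26.064,-43.239) [heading=322, move]
FD 3: (26.064,-43.239) -> (28.428,-45.086) [heading=322, move]
Final: pos=(28.428,-45.086), heading=322, 3 segment(s) drawn

Segment endpoints: x in {4, 4, 4, 4, 4}, y in {-26, -18, -15, -11, 3}
xmin=4, ymin=-26, xmax=4, ymax=3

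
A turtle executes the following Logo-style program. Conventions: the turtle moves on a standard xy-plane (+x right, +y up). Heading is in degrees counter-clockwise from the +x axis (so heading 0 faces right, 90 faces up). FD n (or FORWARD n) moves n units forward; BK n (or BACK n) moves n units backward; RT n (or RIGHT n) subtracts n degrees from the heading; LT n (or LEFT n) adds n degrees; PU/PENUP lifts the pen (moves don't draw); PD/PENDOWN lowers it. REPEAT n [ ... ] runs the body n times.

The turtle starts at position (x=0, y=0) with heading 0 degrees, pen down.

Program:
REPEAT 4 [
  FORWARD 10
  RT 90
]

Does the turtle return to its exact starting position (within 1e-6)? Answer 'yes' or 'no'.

Answer: yes

Derivation:
Executing turtle program step by step:
Start: pos=(0,0), heading=0, pen down
REPEAT 4 [
  -- iteration 1/4 --
  FD 10: (0,0) -> (10,0) [heading=0, draw]
  RT 90: heading 0 -> 270
  -- iteration 2/4 --
  FD 10: (10,0) -> (10,-10) [heading=270, draw]
  RT 90: heading 270 -> 180
  -- iteration 3/4 --
  FD 10: (10,-10) -> (0,-10) [heading=180, draw]
  RT 90: heading 180 -> 90
  -- iteration 4/4 --
  FD 10: (0,-10) -> (0,0) [heading=90, draw]
  RT 90: heading 90 -> 0
]
Final: pos=(0,0), heading=0, 4 segment(s) drawn

Start position: (0, 0)
Final position: (0, 0)
Distance = 0; < 1e-6 -> CLOSED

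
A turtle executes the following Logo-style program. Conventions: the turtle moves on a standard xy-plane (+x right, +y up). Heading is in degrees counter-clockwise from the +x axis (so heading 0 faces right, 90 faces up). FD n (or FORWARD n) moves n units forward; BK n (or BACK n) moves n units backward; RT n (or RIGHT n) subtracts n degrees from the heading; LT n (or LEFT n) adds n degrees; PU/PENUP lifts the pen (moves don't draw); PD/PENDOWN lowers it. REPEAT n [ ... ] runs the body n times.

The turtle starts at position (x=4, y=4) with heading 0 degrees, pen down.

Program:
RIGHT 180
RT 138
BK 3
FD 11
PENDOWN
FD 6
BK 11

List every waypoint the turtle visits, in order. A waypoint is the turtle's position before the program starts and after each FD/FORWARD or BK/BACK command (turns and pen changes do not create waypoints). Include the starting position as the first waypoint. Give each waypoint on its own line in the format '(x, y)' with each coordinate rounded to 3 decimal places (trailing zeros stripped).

Answer: (4, 4)
(1.771, 1.993)
(9.945, 9.353)
(14.404, 13.368)
(6.229, 6.007)

Derivation:
Executing turtle program step by step:
Start: pos=(4,4), heading=0, pen down
RT 180: heading 0 -> 180
RT 138: heading 180 -> 42
BK 3: (4,4) -> (1.771,1.993) [heading=42, draw]
FD 11: (1.771,1.993) -> (9.945,9.353) [heading=42, draw]
PD: pen down
FD 6: (9.945,9.353) -> (14.404,13.368) [heading=42, draw]
BK 11: (14.404,13.368) -> (6.229,6.007) [heading=42, draw]
Final: pos=(6.229,6.007), heading=42, 4 segment(s) drawn
Waypoints (5 total):
(4, 4)
(1.771, 1.993)
(9.945, 9.353)
(14.404, 13.368)
(6.229, 6.007)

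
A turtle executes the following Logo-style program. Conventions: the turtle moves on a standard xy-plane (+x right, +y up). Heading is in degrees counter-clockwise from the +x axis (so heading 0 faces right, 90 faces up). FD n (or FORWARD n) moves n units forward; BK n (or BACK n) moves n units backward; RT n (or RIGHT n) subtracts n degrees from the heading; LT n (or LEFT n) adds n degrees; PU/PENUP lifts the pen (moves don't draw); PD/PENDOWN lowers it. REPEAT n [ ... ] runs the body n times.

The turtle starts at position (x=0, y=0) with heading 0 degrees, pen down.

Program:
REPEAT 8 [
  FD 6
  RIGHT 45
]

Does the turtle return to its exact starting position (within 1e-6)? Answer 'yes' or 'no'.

Answer: yes

Derivation:
Executing turtle program step by step:
Start: pos=(0,0), heading=0, pen down
REPEAT 8 [
  -- iteration 1/8 --
  FD 6: (0,0) -> (6,0) [heading=0, draw]
  RT 45: heading 0 -> 315
  -- iteration 2/8 --
  FD 6: (6,0) -> (10.243,-4.243) [heading=315, draw]
  RT 45: heading 315 -> 270
  -- iteration 3/8 --
  FD 6: (10.243,-4.243) -> (10.243,-10.243) [heading=270, draw]
  RT 45: heading 270 -> 225
  -- iteration 4/8 --
  FD 6: (10.243,-10.243) -> (6,-14.485) [heading=225, draw]
  RT 45: heading 225 -> 180
  -- iteration 5/8 --
  FD 6: (6,-14.485) -> (0,-14.485) [heading=180, draw]
  RT 45: heading 180 -> 135
  -- iteration 6/8 --
  FD 6: (0,-14.485) -> (-4.243,-10.243) [heading=135, draw]
  RT 45: heading 135 -> 90
  -- iteration 7/8 --
  FD 6: (-4.243,-10.243) -> (-4.243,-4.243) [heading=90, draw]
  RT 45: heading 90 -> 45
  -- iteration 8/8 --
  FD 6: (-4.243,-4.243) -> (0,0) [heading=45, draw]
  RT 45: heading 45 -> 0
]
Final: pos=(0,0), heading=0, 8 segment(s) drawn

Start position: (0, 0)
Final position: (0, 0)
Distance = 0; < 1e-6 -> CLOSED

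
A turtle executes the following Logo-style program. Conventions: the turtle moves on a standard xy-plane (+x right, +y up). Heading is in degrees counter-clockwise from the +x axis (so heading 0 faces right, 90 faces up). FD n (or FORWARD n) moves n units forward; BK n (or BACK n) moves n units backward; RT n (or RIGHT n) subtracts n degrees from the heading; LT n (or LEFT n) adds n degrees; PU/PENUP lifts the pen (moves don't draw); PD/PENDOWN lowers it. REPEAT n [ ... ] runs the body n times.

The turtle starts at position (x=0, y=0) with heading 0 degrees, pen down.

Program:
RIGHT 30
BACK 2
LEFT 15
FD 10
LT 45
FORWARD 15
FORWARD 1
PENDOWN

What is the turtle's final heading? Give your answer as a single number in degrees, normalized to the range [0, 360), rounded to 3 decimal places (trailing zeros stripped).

Executing turtle program step by step:
Start: pos=(0,0), heading=0, pen down
RT 30: heading 0 -> 330
BK 2: (0,0) -> (-1.732,1) [heading=330, draw]
LT 15: heading 330 -> 345
FD 10: (-1.732,1) -> (7.927,-1.588) [heading=345, draw]
LT 45: heading 345 -> 30
FD 15: (7.927,-1.588) -> (20.918,5.912) [heading=30, draw]
FD 1: (20.918,5.912) -> (21.784,6.412) [heading=30, draw]
PD: pen down
Final: pos=(21.784,6.412), heading=30, 4 segment(s) drawn

Answer: 30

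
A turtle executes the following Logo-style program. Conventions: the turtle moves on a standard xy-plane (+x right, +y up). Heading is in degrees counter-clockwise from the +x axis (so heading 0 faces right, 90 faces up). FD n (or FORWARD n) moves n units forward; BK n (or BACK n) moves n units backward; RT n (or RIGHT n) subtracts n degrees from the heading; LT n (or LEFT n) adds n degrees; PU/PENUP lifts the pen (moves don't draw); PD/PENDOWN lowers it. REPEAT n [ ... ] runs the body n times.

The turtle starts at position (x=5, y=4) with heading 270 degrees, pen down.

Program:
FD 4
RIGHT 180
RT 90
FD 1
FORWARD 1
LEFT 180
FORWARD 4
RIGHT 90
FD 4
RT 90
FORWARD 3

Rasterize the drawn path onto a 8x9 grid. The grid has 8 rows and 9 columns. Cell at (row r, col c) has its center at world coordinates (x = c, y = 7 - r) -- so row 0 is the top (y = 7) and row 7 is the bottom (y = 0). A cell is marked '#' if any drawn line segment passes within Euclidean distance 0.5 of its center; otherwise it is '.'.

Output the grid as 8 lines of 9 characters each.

Answer: .........
.........
.........
...####..
...#.#...
...#.#...
...#.#...
...#####.

Derivation:
Segment 0: (5,4) -> (5,0)
Segment 1: (5,0) -> (6,0)
Segment 2: (6,0) -> (7,0)
Segment 3: (7,0) -> (3,0)
Segment 4: (3,0) -> (3,4)
Segment 5: (3,4) -> (6,4)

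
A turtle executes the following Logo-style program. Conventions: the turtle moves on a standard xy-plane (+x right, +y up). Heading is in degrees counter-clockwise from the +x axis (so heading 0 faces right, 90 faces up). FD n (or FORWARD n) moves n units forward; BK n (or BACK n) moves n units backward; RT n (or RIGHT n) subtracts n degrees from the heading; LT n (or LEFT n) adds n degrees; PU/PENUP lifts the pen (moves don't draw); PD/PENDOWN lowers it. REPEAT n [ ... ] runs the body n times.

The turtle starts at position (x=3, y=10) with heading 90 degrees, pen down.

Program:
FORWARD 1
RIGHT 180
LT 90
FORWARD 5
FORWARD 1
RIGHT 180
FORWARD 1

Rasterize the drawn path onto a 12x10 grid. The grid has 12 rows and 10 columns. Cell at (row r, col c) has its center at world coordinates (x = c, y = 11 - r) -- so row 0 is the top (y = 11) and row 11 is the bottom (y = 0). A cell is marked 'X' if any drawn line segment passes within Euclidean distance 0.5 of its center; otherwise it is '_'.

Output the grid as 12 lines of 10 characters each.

Segment 0: (3,10) -> (3,11)
Segment 1: (3,11) -> (8,11)
Segment 2: (8,11) -> (9,11)
Segment 3: (9,11) -> (8,11)

Answer: ___XXXXXXX
___X______
__________
__________
__________
__________
__________
__________
__________
__________
__________
__________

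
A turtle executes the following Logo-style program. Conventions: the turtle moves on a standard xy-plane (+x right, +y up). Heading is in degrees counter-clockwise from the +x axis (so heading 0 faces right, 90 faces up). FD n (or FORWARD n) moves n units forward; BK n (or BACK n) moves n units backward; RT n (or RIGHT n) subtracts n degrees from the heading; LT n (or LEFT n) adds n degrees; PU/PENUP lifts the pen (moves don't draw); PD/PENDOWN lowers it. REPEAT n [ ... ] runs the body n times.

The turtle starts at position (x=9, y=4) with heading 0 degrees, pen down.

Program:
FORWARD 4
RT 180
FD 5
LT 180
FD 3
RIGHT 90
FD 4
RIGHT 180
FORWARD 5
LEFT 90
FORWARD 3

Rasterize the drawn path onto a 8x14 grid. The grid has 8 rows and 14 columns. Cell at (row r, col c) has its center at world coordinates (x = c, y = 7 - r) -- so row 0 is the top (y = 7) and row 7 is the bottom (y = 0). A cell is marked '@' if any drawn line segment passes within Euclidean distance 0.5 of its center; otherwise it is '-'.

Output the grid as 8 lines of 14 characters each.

Answer: --------------
--------------
--------@@@@--
--------@@@@@@
-----------@--
-----------@--
-----------@--
-----------@--

Derivation:
Segment 0: (9,4) -> (13,4)
Segment 1: (13,4) -> (8,4)
Segment 2: (8,4) -> (11,4)
Segment 3: (11,4) -> (11,-0)
Segment 4: (11,-0) -> (11,5)
Segment 5: (11,5) -> (8,5)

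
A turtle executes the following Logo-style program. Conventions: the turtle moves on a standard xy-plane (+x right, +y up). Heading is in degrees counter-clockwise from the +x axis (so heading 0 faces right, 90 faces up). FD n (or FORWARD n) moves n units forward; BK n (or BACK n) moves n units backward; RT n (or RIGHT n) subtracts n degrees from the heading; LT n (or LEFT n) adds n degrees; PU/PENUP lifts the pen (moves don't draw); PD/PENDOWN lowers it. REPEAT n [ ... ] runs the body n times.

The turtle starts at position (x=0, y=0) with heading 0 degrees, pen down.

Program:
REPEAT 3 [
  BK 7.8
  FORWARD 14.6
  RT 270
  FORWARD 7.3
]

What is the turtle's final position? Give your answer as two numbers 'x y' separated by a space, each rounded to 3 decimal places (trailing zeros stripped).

Executing turtle program step by step:
Start: pos=(0,0), heading=0, pen down
REPEAT 3 [
  -- iteration 1/3 --
  BK 7.8: (0,0) -> (-7.8,0) [heading=0, draw]
  FD 14.6: (-7.8,0) -> (6.8,0) [heading=0, draw]
  RT 270: heading 0 -> 90
  FD 7.3: (6.8,0) -> (6.8,7.3) [heading=90, draw]
  -- iteration 2/3 --
  BK 7.8: (6.8,7.3) -> (6.8,-0.5) [heading=90, draw]
  FD 14.6: (6.8,-0.5) -> (6.8,14.1) [heading=90, draw]
  RT 270: heading 90 -> 180
  FD 7.3: (6.8,14.1) -> (-0.5,14.1) [heading=180, draw]
  -- iteration 3/3 --
  BK 7.8: (-0.5,14.1) -> (7.3,14.1) [heading=180, draw]
  FD 14.6: (7.3,14.1) -> (-7.3,14.1) [heading=180, draw]
  RT 270: heading 180 -> 270
  FD 7.3: (-7.3,14.1) -> (-7.3,6.8) [heading=270, draw]
]
Final: pos=(-7.3,6.8), heading=270, 9 segment(s) drawn

Answer: -7.3 6.8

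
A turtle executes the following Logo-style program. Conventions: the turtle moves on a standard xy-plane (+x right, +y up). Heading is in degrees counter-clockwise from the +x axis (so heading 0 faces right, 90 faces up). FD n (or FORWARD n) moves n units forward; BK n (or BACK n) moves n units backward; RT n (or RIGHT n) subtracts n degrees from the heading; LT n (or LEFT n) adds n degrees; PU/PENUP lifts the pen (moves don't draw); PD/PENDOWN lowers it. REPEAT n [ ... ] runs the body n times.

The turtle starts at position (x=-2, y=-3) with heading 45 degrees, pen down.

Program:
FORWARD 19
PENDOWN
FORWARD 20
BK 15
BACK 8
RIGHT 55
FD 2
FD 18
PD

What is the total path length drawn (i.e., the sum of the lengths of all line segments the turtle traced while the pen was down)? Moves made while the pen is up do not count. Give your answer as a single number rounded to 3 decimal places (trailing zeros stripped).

Executing turtle program step by step:
Start: pos=(-2,-3), heading=45, pen down
FD 19: (-2,-3) -> (11.435,10.435) [heading=45, draw]
PD: pen down
FD 20: (11.435,10.435) -> (25.577,24.577) [heading=45, draw]
BK 15: (25.577,24.577) -> (14.971,13.971) [heading=45, draw]
BK 8: (14.971,13.971) -> (9.314,8.314) [heading=45, draw]
RT 55: heading 45 -> 350
FD 2: (9.314,8.314) -> (11.283,7.966) [heading=350, draw]
FD 18: (11.283,7.966) -> (29.01,4.841) [heading=350, draw]
PD: pen down
Final: pos=(29.01,4.841), heading=350, 6 segment(s) drawn

Segment lengths:
  seg 1: (-2,-3) -> (11.435,10.435), length = 19
  seg 2: (11.435,10.435) -> (25.577,24.577), length = 20
  seg 3: (25.577,24.577) -> (14.971,13.971), length = 15
  seg 4: (14.971,13.971) -> (9.314,8.314), length = 8
  seg 5: (9.314,8.314) -> (11.283,7.966), length = 2
  seg 6: (11.283,7.966) -> (29.01,4.841), length = 18
Total = 82

Answer: 82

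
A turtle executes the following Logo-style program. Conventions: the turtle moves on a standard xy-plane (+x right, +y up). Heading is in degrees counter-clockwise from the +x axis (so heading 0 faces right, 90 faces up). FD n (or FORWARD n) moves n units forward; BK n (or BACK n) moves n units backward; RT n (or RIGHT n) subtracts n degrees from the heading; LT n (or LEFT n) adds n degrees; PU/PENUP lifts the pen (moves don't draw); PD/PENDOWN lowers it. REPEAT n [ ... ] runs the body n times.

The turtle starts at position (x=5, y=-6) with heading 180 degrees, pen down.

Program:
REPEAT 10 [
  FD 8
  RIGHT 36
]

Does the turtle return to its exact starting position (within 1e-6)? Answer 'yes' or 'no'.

Answer: yes

Derivation:
Executing turtle program step by step:
Start: pos=(5,-6), heading=180, pen down
REPEAT 10 [
  -- iteration 1/10 --
  FD 8: (5,-6) -> (-3,-6) [heading=180, draw]
  RT 36: heading 180 -> 144
  -- iteration 2/10 --
  FD 8: (-3,-6) -> (-9.472,-1.298) [heading=144, draw]
  RT 36: heading 144 -> 108
  -- iteration 3/10 --
  FD 8: (-9.472,-1.298) -> (-11.944,6.311) [heading=108, draw]
  RT 36: heading 108 -> 72
  -- iteration 4/10 --
  FD 8: (-11.944,6.311) -> (-9.472,13.919) [heading=72, draw]
  RT 36: heading 72 -> 36
  -- iteration 5/10 --
  FD 8: (-9.472,13.919) -> (-3,18.621) [heading=36, draw]
  RT 36: heading 36 -> 0
  -- iteration 6/10 --
  FD 8: (-3,18.621) -> (5,18.621) [heading=0, draw]
  RT 36: heading 0 -> 324
  -- iteration 7/10 --
  FD 8: (5,18.621) -> (11.472,13.919) [heading=324, draw]
  RT 36: heading 324 -> 288
  -- iteration 8/10 --
  FD 8: (11.472,13.919) -> (13.944,6.311) [heading=288, draw]
  RT 36: heading 288 -> 252
  -- iteration 9/10 --
  FD 8: (13.944,6.311) -> (11.472,-1.298) [heading=252, draw]
  RT 36: heading 252 -> 216
  -- iteration 10/10 --
  FD 8: (11.472,-1.298) -> (5,-6) [heading=216, draw]
  RT 36: heading 216 -> 180
]
Final: pos=(5,-6), heading=180, 10 segment(s) drawn

Start position: (5, -6)
Final position: (5, -6)
Distance = 0; < 1e-6 -> CLOSED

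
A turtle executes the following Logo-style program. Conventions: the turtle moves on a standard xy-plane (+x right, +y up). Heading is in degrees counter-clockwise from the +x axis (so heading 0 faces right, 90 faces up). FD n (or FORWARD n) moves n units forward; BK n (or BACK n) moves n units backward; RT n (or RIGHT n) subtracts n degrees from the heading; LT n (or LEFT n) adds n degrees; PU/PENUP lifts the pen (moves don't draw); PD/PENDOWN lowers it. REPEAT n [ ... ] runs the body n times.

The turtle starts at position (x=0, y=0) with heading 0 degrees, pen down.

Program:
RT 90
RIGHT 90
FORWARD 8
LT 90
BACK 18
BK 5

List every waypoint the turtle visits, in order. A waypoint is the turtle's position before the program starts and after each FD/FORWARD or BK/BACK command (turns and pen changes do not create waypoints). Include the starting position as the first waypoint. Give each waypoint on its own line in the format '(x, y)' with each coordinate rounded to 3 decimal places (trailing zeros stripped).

Executing turtle program step by step:
Start: pos=(0,0), heading=0, pen down
RT 90: heading 0 -> 270
RT 90: heading 270 -> 180
FD 8: (0,0) -> (-8,0) [heading=180, draw]
LT 90: heading 180 -> 270
BK 18: (-8,0) -> (-8,18) [heading=270, draw]
BK 5: (-8,18) -> (-8,23) [heading=270, draw]
Final: pos=(-8,23), heading=270, 3 segment(s) drawn
Waypoints (4 total):
(0, 0)
(-8, 0)
(-8, 18)
(-8, 23)

Answer: (0, 0)
(-8, 0)
(-8, 18)
(-8, 23)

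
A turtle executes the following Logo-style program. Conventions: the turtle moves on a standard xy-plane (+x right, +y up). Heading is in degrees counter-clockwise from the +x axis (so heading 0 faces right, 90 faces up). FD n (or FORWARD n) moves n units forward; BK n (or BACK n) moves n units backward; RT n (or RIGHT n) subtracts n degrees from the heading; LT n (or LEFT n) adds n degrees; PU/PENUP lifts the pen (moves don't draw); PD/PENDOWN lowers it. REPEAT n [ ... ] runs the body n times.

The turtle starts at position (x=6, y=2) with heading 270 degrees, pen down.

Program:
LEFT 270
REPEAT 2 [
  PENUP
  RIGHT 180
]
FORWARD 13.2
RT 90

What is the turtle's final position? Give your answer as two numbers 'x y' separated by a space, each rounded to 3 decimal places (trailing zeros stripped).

Answer: -7.2 2

Derivation:
Executing turtle program step by step:
Start: pos=(6,2), heading=270, pen down
LT 270: heading 270 -> 180
REPEAT 2 [
  -- iteration 1/2 --
  PU: pen up
  RT 180: heading 180 -> 0
  -- iteration 2/2 --
  PU: pen up
  RT 180: heading 0 -> 180
]
FD 13.2: (6,2) -> (-7.2,2) [heading=180, move]
RT 90: heading 180 -> 90
Final: pos=(-7.2,2), heading=90, 0 segment(s) drawn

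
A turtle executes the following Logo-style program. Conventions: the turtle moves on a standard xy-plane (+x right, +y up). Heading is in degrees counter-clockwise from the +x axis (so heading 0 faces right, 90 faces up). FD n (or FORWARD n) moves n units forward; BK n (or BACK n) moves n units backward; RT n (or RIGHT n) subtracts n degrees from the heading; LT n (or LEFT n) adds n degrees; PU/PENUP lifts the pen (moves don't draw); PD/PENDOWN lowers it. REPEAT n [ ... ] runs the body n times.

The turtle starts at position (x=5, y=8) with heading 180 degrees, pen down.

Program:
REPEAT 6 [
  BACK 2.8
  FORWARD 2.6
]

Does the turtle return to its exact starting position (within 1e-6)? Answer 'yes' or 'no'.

Executing turtle program step by step:
Start: pos=(5,8), heading=180, pen down
REPEAT 6 [
  -- iteration 1/6 --
  BK 2.8: (5,8) -> (7.8,8) [heading=180, draw]
  FD 2.6: (7.8,8) -> (5.2,8) [heading=180, draw]
  -- iteration 2/6 --
  BK 2.8: (5.2,8) -> (8,8) [heading=180, draw]
  FD 2.6: (8,8) -> (5.4,8) [heading=180, draw]
  -- iteration 3/6 --
  BK 2.8: (5.4,8) -> (8.2,8) [heading=180, draw]
  FD 2.6: (8.2,8) -> (5.6,8) [heading=180, draw]
  -- iteration 4/6 --
  BK 2.8: (5.6,8) -> (8.4,8) [heading=180, draw]
  FD 2.6: (8.4,8) -> (5.8,8) [heading=180, draw]
  -- iteration 5/6 --
  BK 2.8: (5.8,8) -> (8.6,8) [heading=180, draw]
  FD 2.6: (8.6,8) -> (6,8) [heading=180, draw]
  -- iteration 6/6 --
  BK 2.8: (6,8) -> (8.8,8) [heading=180, draw]
  FD 2.6: (8.8,8) -> (6.2,8) [heading=180, draw]
]
Final: pos=(6.2,8), heading=180, 12 segment(s) drawn

Start position: (5, 8)
Final position: (6.2, 8)
Distance = 1.2; >= 1e-6 -> NOT closed

Answer: no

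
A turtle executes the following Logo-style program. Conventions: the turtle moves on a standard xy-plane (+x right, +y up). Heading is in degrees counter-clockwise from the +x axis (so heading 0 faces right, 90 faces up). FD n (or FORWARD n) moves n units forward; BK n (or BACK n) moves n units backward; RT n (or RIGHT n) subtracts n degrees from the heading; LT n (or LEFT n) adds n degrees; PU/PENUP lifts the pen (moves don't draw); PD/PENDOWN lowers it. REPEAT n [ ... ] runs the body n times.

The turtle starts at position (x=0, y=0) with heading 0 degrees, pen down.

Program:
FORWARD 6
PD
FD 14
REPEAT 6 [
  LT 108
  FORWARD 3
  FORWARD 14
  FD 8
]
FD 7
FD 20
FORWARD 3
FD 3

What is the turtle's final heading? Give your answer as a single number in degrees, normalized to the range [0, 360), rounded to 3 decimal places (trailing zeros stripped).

Executing turtle program step by step:
Start: pos=(0,0), heading=0, pen down
FD 6: (0,0) -> (6,0) [heading=0, draw]
PD: pen down
FD 14: (6,0) -> (20,0) [heading=0, draw]
REPEAT 6 [
  -- iteration 1/6 --
  LT 108: heading 0 -> 108
  FD 3: (20,0) -> (19.073,2.853) [heading=108, draw]
  FD 14: (19.073,2.853) -> (14.747,16.168) [heading=108, draw]
  FD 8: (14.747,16.168) -> (12.275,23.776) [heading=108, draw]
  -- iteration 2/6 --
  LT 108: heading 108 -> 216
  FD 3: (12.275,23.776) -> (9.848,22.013) [heading=216, draw]
  FD 14: (9.848,22.013) -> (-1.479,13.784) [heading=216, draw]
  FD 8: (-1.479,13.784) -> (-7.951,9.082) [heading=216, draw]
  -- iteration 3/6 --
  LT 108: heading 216 -> 324
  FD 3: (-7.951,9.082) -> (-5.524,7.318) [heading=324, draw]
  FD 14: (-5.524,7.318) -> (5.802,-0.911) [heading=324, draw]
  FD 8: (5.802,-0.911) -> (12.275,-5.613) [heading=324, draw]
  -- iteration 4/6 --
  LT 108: heading 324 -> 72
  FD 3: (12.275,-5.613) -> (13.202,-2.76) [heading=72, draw]
  FD 14: (13.202,-2.76) -> (17.528,10.555) [heading=72, draw]
  FD 8: (17.528,10.555) -> (20,18.164) [heading=72, draw]
  -- iteration 5/6 --
  LT 108: heading 72 -> 180
  FD 3: (20,18.164) -> (17,18.164) [heading=180, draw]
  FD 14: (17,18.164) -> (3,18.164) [heading=180, draw]
  FD 8: (3,18.164) -> (-5,18.164) [heading=180, draw]
  -- iteration 6/6 --
  LT 108: heading 180 -> 288
  FD 3: (-5,18.164) -> (-4.073,15.31) [heading=288, draw]
  FD 14: (-4.073,15.31) -> (0.253,1.996) [heading=288, draw]
  FD 8: (0.253,1.996) -> (2.725,-5.613) [heading=288, draw]
]
FD 7: (2.725,-5.613) -> (4.889,-12.27) [heading=288, draw]
FD 20: (4.889,-12.27) -> (11.069,-31.291) [heading=288, draw]
FD 3: (11.069,-31.291) -> (11.996,-34.145) [heading=288, draw]
FD 3: (11.996,-34.145) -> (12.923,-36.998) [heading=288, draw]
Final: pos=(12.923,-36.998), heading=288, 24 segment(s) drawn

Answer: 288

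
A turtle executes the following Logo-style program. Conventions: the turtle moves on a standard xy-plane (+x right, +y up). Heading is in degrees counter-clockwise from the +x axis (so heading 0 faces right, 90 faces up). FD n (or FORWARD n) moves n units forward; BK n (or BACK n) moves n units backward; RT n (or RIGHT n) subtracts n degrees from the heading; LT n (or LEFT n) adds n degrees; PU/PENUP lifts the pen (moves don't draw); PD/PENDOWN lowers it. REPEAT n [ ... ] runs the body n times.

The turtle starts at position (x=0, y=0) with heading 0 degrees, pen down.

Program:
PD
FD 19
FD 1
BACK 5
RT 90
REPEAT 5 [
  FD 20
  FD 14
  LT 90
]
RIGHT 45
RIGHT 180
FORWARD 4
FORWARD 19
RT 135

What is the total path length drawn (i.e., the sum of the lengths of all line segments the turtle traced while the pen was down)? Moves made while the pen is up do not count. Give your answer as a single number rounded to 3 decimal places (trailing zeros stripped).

Answer: 218

Derivation:
Executing turtle program step by step:
Start: pos=(0,0), heading=0, pen down
PD: pen down
FD 19: (0,0) -> (19,0) [heading=0, draw]
FD 1: (19,0) -> (20,0) [heading=0, draw]
BK 5: (20,0) -> (15,0) [heading=0, draw]
RT 90: heading 0 -> 270
REPEAT 5 [
  -- iteration 1/5 --
  FD 20: (15,0) -> (15,-20) [heading=270, draw]
  FD 14: (15,-20) -> (15,-34) [heading=270, draw]
  LT 90: heading 270 -> 0
  -- iteration 2/5 --
  FD 20: (15,-34) -> (35,-34) [heading=0, draw]
  FD 14: (35,-34) -> (49,-34) [heading=0, draw]
  LT 90: heading 0 -> 90
  -- iteration 3/5 --
  FD 20: (49,-34) -> (49,-14) [heading=90, draw]
  FD 14: (49,-14) -> (49,0) [heading=90, draw]
  LT 90: heading 90 -> 180
  -- iteration 4/5 --
  FD 20: (49,0) -> (29,0) [heading=180, draw]
  FD 14: (29,0) -> (15,0) [heading=180, draw]
  LT 90: heading 180 -> 270
  -- iteration 5/5 --
  FD 20: (15,0) -> (15,-20) [heading=270, draw]
  FD 14: (15,-20) -> (15,-34) [heading=270, draw]
  LT 90: heading 270 -> 0
]
RT 45: heading 0 -> 315
RT 180: heading 315 -> 135
FD 4: (15,-34) -> (12.172,-31.172) [heading=135, draw]
FD 19: (12.172,-31.172) -> (-1.263,-17.737) [heading=135, draw]
RT 135: heading 135 -> 0
Final: pos=(-1.263,-17.737), heading=0, 15 segment(s) drawn

Segment lengths:
  seg 1: (0,0) -> (19,0), length = 19
  seg 2: (19,0) -> (20,0), length = 1
  seg 3: (20,0) -> (15,0), length = 5
  seg 4: (15,0) -> (15,-20), length = 20
  seg 5: (15,-20) -> (15,-34), length = 14
  seg 6: (15,-34) -> (35,-34), length = 20
  seg 7: (35,-34) -> (49,-34), length = 14
  seg 8: (49,-34) -> (49,-14), length = 20
  seg 9: (49,-14) -> (49,0), length = 14
  seg 10: (49,0) -> (29,0), length = 20
  seg 11: (29,0) -> (15,0), length = 14
  seg 12: (15,0) -> (15,-20), length = 20
  seg 13: (15,-20) -> (15,-34), length = 14
  seg 14: (15,-34) -> (12.172,-31.172), length = 4
  seg 15: (12.172,-31.172) -> (-1.263,-17.737), length = 19
Total = 218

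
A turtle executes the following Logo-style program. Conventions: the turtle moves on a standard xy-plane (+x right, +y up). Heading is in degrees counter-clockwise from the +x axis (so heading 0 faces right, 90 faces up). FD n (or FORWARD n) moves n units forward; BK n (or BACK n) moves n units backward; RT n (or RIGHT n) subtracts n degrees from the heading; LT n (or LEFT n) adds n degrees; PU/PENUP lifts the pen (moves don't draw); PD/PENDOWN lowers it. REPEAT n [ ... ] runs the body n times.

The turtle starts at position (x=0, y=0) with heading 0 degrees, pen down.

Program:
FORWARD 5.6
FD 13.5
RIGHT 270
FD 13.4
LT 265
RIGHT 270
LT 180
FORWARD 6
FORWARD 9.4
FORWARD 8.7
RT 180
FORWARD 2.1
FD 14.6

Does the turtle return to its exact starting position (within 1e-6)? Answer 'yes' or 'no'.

Answer: no

Derivation:
Executing turtle program step by step:
Start: pos=(0,0), heading=0, pen down
FD 5.6: (0,0) -> (5.6,0) [heading=0, draw]
FD 13.5: (5.6,0) -> (19.1,0) [heading=0, draw]
RT 270: heading 0 -> 90
FD 13.4: (19.1,0) -> (19.1,13.4) [heading=90, draw]
LT 265: heading 90 -> 355
RT 270: heading 355 -> 85
LT 180: heading 85 -> 265
FD 6: (19.1,13.4) -> (18.577,7.423) [heading=265, draw]
FD 9.4: (18.577,7.423) -> (17.758,-1.941) [heading=265, draw]
FD 8.7: (17.758,-1.941) -> (17,-10.608) [heading=265, draw]
RT 180: heading 265 -> 85
FD 2.1: (17,-10.608) -> (17.183,-8.516) [heading=85, draw]
FD 14.6: (17.183,-8.516) -> (18.455,6.028) [heading=85, draw]
Final: pos=(18.455,6.028), heading=85, 8 segment(s) drawn

Start position: (0, 0)
Final position: (18.455, 6.028)
Distance = 19.415; >= 1e-6 -> NOT closed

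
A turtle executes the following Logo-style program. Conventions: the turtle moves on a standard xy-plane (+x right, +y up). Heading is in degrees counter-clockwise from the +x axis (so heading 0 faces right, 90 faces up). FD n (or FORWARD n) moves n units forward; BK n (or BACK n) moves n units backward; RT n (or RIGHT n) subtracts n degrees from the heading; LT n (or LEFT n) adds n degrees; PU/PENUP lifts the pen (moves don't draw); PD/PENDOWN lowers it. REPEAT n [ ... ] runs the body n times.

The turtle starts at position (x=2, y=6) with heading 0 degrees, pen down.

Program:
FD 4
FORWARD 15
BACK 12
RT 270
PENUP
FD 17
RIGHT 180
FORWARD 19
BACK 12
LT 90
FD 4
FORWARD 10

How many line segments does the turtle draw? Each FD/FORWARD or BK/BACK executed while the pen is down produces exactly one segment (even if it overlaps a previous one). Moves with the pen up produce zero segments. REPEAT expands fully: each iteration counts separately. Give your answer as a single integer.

Executing turtle program step by step:
Start: pos=(2,6), heading=0, pen down
FD 4: (2,6) -> (6,6) [heading=0, draw]
FD 15: (6,6) -> (21,6) [heading=0, draw]
BK 12: (21,6) -> (9,6) [heading=0, draw]
RT 270: heading 0 -> 90
PU: pen up
FD 17: (9,6) -> (9,23) [heading=90, move]
RT 180: heading 90 -> 270
FD 19: (9,23) -> (9,4) [heading=270, move]
BK 12: (9,4) -> (9,16) [heading=270, move]
LT 90: heading 270 -> 0
FD 4: (9,16) -> (13,16) [heading=0, move]
FD 10: (13,16) -> (23,16) [heading=0, move]
Final: pos=(23,16), heading=0, 3 segment(s) drawn
Segments drawn: 3

Answer: 3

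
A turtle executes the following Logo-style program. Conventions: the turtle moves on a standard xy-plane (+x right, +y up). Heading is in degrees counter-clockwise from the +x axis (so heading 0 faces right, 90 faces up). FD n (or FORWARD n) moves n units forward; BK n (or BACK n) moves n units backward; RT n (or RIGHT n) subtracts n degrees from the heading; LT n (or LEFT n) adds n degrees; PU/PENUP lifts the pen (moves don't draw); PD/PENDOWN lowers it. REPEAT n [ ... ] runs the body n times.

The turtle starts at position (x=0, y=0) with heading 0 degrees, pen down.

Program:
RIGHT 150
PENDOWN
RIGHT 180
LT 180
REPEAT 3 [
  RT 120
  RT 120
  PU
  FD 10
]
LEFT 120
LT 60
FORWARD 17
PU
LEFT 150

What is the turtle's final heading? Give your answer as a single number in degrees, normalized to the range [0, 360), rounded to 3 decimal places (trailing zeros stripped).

Executing turtle program step by step:
Start: pos=(0,0), heading=0, pen down
RT 150: heading 0 -> 210
PD: pen down
RT 180: heading 210 -> 30
LT 180: heading 30 -> 210
REPEAT 3 [
  -- iteration 1/3 --
  RT 120: heading 210 -> 90
  RT 120: heading 90 -> 330
  PU: pen up
  FD 10: (0,0) -> (8.66,-5) [heading=330, move]
  -- iteration 2/3 --
  RT 120: heading 330 -> 210
  RT 120: heading 210 -> 90
  PU: pen up
  FD 10: (8.66,-5) -> (8.66,5) [heading=90, move]
  -- iteration 3/3 --
  RT 120: heading 90 -> 330
  RT 120: heading 330 -> 210
  PU: pen up
  FD 10: (8.66,5) -> (0,0) [heading=210, move]
]
LT 120: heading 210 -> 330
LT 60: heading 330 -> 30
FD 17: (0,0) -> (14.722,8.5) [heading=30, move]
PU: pen up
LT 150: heading 30 -> 180
Final: pos=(14.722,8.5), heading=180, 0 segment(s) drawn

Answer: 180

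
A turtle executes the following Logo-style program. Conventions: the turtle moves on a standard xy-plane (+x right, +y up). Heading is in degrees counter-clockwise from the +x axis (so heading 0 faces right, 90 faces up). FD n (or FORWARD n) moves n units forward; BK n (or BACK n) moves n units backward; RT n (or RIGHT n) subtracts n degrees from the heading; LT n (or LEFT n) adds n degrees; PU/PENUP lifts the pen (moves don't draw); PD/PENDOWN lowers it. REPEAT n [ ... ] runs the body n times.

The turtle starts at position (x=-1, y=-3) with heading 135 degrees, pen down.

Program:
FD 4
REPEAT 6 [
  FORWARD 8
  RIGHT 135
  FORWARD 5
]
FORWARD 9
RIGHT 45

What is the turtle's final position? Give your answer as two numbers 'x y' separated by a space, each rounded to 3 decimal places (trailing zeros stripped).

Executing turtle program step by step:
Start: pos=(-1,-3), heading=135, pen down
FD 4: (-1,-3) -> (-3.828,-0.172) [heading=135, draw]
REPEAT 6 [
  -- iteration 1/6 --
  FD 8: (-3.828,-0.172) -> (-9.485,5.485) [heading=135, draw]
  RT 135: heading 135 -> 0
  FD 5: (-9.485,5.485) -> (-4.485,5.485) [heading=0, draw]
  -- iteration 2/6 --
  FD 8: (-4.485,5.485) -> (3.515,5.485) [heading=0, draw]
  RT 135: heading 0 -> 225
  FD 5: (3.515,5.485) -> (-0.021,1.95) [heading=225, draw]
  -- iteration 3/6 --
  FD 8: (-0.021,1.95) -> (-5.678,-3.707) [heading=225, draw]
  RT 135: heading 225 -> 90
  FD 5: (-5.678,-3.707) -> (-5.678,1.293) [heading=90, draw]
  -- iteration 4/6 --
  FD 8: (-5.678,1.293) -> (-5.678,9.293) [heading=90, draw]
  RT 135: heading 90 -> 315
  FD 5: (-5.678,9.293) -> (-2.142,5.757) [heading=315, draw]
  -- iteration 5/6 --
  FD 8: (-2.142,5.757) -> (3.515,0.101) [heading=315, draw]
  RT 135: heading 315 -> 180
  FD 5: (3.515,0.101) -> (-1.485,0.101) [heading=180, draw]
  -- iteration 6/6 --
  FD 8: (-1.485,0.101) -> (-9.485,0.101) [heading=180, draw]
  RT 135: heading 180 -> 45
  FD 5: (-9.485,0.101) -> (-5.95,3.636) [heading=45, draw]
]
FD 9: (-5.95,3.636) -> (0.414,10) [heading=45, draw]
RT 45: heading 45 -> 0
Final: pos=(0.414,10), heading=0, 14 segment(s) drawn

Answer: 0.414 10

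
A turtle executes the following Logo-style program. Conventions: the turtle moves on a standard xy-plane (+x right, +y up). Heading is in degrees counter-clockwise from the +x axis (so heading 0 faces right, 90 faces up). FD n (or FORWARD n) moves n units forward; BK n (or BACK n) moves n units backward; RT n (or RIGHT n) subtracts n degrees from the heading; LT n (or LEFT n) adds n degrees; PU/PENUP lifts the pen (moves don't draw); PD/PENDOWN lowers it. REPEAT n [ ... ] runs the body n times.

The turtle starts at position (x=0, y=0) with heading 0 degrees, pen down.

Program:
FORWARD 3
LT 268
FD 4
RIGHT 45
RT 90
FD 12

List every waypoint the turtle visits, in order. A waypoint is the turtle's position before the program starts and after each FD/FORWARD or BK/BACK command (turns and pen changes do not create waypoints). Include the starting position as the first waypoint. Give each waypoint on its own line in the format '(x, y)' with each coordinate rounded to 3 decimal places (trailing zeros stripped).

Executing turtle program step by step:
Start: pos=(0,0), heading=0, pen down
FD 3: (0,0) -> (3,0) [heading=0, draw]
LT 268: heading 0 -> 268
FD 4: (3,0) -> (2.86,-3.998) [heading=268, draw]
RT 45: heading 268 -> 223
RT 90: heading 223 -> 133
FD 12: (2.86,-3.998) -> (-5.324,4.779) [heading=133, draw]
Final: pos=(-5.324,4.779), heading=133, 3 segment(s) drawn
Waypoints (4 total):
(0, 0)
(3, 0)
(2.86, -3.998)
(-5.324, 4.779)

Answer: (0, 0)
(3, 0)
(2.86, -3.998)
(-5.324, 4.779)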